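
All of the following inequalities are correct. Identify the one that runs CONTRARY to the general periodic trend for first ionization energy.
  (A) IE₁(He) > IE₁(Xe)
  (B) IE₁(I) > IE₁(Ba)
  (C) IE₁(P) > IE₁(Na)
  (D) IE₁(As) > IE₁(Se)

(D)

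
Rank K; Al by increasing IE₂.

Al < K

After 1 electron has been removed, what remains? K⁺ is the bare [Ar] core; Al⁺ still has 2 valence electrons.
Pulling an electron out of a noble-gas core costs far more than removing a remaining valence electron, so K sits at the high end of IE_2.
Approximate IE_2 values (kJ/mol): K 3052, Al 1817.
Overall IE_2 order: Al < K.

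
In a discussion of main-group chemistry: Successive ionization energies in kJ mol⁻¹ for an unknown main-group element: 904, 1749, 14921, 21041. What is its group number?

Look for the largest jump between consecutive ionization energies: IE3/IE2 ≈ 8.5, far larger than any earlier ratio.
That jump marks the point where a core electron is being removed. So the atom has 2 valence electrons.
A main-group element with 2 valence electrons is in group 2.

Group 2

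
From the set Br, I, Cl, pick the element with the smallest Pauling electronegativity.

I

Cl is in period 3, group 17; Br is in period 4, group 17; I is in period 5, group 17.
Smaller atoms with higher effective nuclear charge are more electronegative.
All are in group 17, so electronegativity increases up the group.
The smallest Pauling electronegativity among these belongs to I.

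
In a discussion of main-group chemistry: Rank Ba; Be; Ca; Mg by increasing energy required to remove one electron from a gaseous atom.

Ba < Ca < Mg < Be

Be is in period 2, group 2; Mg is in period 3, group 2; Ca is in period 4, group 2; Ba is in period 6, group 2.
Removing the outermost electron gets harder across a period and easier down a group.
All are in group 2, so first ionization energy increases up the group.
So from lowest to highest: Ba < Ca < Mg < Be.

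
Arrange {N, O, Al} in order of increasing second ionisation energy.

Al, N, O

The second ionization energy removes an electron from the +1 ion. For each element: N⁺ still has 4 valence electrons; O⁺ still has 5 valence electrons; Al⁺ still has 2 valence electrons.
All are still removing valence electrons, so compare the +1 ions as you would atoms: IE_2 generally rises across a period (higher Z_eff) and falls down a group (larger shell), subject to the usual subshell exceptions.
Valence configurations: N⁺ [He]2s²2p², O⁺ [He]2s²2p³, Al⁺ [Ne]3s².
Approximate IE_2 values (kJ/mol): N 2856, O 3388, Al 1817.
Overall IE_2 order: Al < N < O.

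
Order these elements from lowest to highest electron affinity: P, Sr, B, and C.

Sr < B < P < C

B is in period 2, group 13; C is in period 2, group 14; P is in period 3, group 15; Sr is in period 5, group 2.
Atoms with high Z_eff and room in the valence shell (especially the halogens) have the most exothermic electron affinities.
These span different periods and groups, so the two trends combine.
B > Sr: relative to Sr, both the across-period and down-group shifts push B's electron affinity up.
P > B: the two effects oppose for this pair; the across-period effect wins (72 vs 27 kJ/mol).
C > P: period and group pull opposite ways; the down-group shift dominates (122 vs 72 kJ/mol).
For reference (kJ/mol): B 27, C 122, P 72, Sr 5.
So from lowest to highest: Sr < B < P < C.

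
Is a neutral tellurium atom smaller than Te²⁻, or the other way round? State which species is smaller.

Forming Te²⁻ adds 2 electrons to Te. More electron–electron repulsion in the same shell, with unchanged nuclear charge, lets the cloud expand.
An anion is larger than its parent atom: Te²⁻ > Te.

Te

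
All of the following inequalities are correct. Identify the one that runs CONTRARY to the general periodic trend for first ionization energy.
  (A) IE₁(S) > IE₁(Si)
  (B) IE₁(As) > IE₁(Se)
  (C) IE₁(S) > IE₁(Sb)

(B)

The general trend: first ionization energy increases across a period and decreases down a group.
(A) S (period 3, group 16) vs Si (period 3, group 14): the stated order agrees with the simple trend.
(B) As (period 4, group 15) vs Se (period 4, group 16): the stated order contradicts the simple trend.
(C) S (period 3, group 16) vs Sb (period 5, group 15): the stated order agrees with the simple trend.
The exception is (B): Se (4p⁴) ionizes more easily than half-filled As (4p³).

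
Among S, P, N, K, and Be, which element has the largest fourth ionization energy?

Consider each +3 ion: S³⁺ still has 3 valence electrons; P³⁺ still has 2 valence electrons; N³⁺ still has 2 valence electrons; K³⁺ is already 2 electrons into the core; Be³⁺ is already 1 electron into the core.
Usually core removal costs more than valence removal, but here the competition is close: a tightly held n=2 valence electron can cost more to remove than an n=3 core electron, so the actual values have to decide it.
Valence configurations: S³⁺ [Ne]3s²3p¹, P³⁺ [Ne]3s², N³⁺ [He]2s².
S³⁺ loses a lone 3p electron whereas P³⁺ must break into a filled 3s² pair, so IE_4(P) > IE_4(S) even though S has the higher nuclear charge.
Tabulated IE_4 (kJ/mol): S 4556, P 4964, N 7475, K 5877, Be 21007.
Hence IE_4: S < P < K < N < Be.

Be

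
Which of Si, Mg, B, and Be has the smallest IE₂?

Consider each +1 ion: Si⁺ still has 3 valence electrons; Mg⁺ still has 1 valence electron; B⁺ still has 2 valence electrons; Be⁺ still has 1 valence electron.
All are still removing valence electrons, so compare the +1 ions as you would atoms: IE_2 generally rises across a period (higher Z_eff) and falls down a group (larger shell), subject to the usual subshell exceptions.
Valence configurations: Si⁺ [Ne]3s²3p¹, Mg⁺ [Ne]3s¹, B⁺ [He]2s², Be⁺ [He]2s¹.
The numbers (kJ/mol): Si 1577, Mg 1451, B 2427, Be 1757.
Hence IE_2: Mg < Si < Be < B.

Mg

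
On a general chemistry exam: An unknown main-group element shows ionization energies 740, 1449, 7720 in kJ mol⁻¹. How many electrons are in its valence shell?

2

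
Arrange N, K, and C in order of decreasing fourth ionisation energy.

IE_4 is the cost of taking one more electron from the +3 cation: N³⁺ still has 2 valence electrons; K³⁺ is already 2 electrons into the core; C³⁺ still has 1 valence electron.
Usually core removal costs more than valence removal, but here the competition is close: a tightly held n=2 valence electron can cost more to remove than an n=3 core electron, so the actual values have to decide it.
Valence configurations: N³⁺ [He]2s², C³⁺ [He]2s¹.
The numbers (kJ/mol): N 7475, K 5877, C 6223.
Putting it together, IE_4: K < C < N.

N > C > K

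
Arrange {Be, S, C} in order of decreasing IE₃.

Consider each +2 ion: Be²⁺ is the bare [He] core; S²⁺ still has 4 valence electrons; C²⁺ still has 2 valence electrons.
Pulling an electron out of a noble-gas core costs far more than removing a remaining valence electron, so Be sits at the high end of IE_3.
Valence configurations: S²⁺ [Ne]3s²3p², C²⁺ [He]2s².
Approximate IE_3 values (kJ/mol): Be 14849, S 3357, C 4620.
Overall IE_3 order: S < C < Be.

Be > C > S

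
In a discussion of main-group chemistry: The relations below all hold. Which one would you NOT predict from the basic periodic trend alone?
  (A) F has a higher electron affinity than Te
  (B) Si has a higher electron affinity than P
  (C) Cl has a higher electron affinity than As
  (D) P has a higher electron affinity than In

(B)

The general trend: electron affinity increases across a period and decreases down a group.
(A) F (period 2, group 17) vs Te (period 5, group 16): the stated order agrees with the simple trend.
(B) Si (period 3, group 14) vs P (period 3, group 15): the stated order contradicts the simple trend.
(C) Cl (period 3, group 17) vs As (period 4, group 15): the stated order agrees with the simple trend.
(D) P (period 3, group 15) vs In (period 5, group 13): the stated order agrees with the simple trend.
The exception is (B): adding an electron to P's half-filled 3p³ is unfavourable, so Si (3p²) has the more exothermic EA.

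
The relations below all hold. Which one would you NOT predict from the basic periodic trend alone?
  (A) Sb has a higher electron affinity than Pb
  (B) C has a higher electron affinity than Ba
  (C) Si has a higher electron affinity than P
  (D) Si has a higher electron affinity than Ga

(C)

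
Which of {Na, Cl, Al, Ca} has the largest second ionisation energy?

Na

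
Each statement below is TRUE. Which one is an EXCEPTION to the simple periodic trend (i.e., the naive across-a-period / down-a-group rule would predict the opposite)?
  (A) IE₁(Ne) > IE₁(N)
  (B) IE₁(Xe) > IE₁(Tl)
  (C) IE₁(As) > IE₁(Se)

(C)

The general trend: first ionization energy increases across a period and decreases down a group.
(A) Ne (period 2, group 18) vs N (period 2, group 15): the stated order agrees with the simple trend.
(B) Xe (period 5, group 18) vs Tl (period 6, group 13): the stated order agrees with the simple trend.
(C) As (period 4, group 15) vs Se (period 4, group 16): the stated order contradicts the simple trend.
The exception is (C): Se (4p⁴) ionizes more easily than half-filled As (4p³).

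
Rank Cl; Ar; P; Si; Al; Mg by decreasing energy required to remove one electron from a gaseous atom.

Ar, Cl, P, Si, Mg, Al

Removing the outermost electron gets harder across a period and easier down a group.
All lie in period 3; the across-period trend (first ionization energy increases left to right) applies, with the exception below.
Note the exception: Mg has a higher first ionization energy than Al, contrary to the simple trend — Al's single 3p electron is easier to remove than one from Mg's filled 3s².
Approximate values (kJ/mol): Mg 738, Al 578, Si 786, P 1012, Cl 1251, Ar 1521.
So from highest to lowest: Ar > Cl > P > Si > Mg > Al.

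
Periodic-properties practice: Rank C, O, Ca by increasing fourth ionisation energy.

C < Ca < O

Consider each +3 ion: C³⁺ still has 1 valence electron; O³⁺ still has 3 valence electrons; Ca³⁺ is already 1 electron into the core.
Usually core removal costs more than valence removal, but here the competition is close: a tightly held n=2 valence electron can cost more to remove than an n=3 core electron, so the actual values have to decide it.
Valence configurations: C³⁺ [He]2s¹, O³⁺ [He]2s²2p¹.
The numbers (kJ/mol): C 6223, O 7469, Ca 6491.
Putting it together, IE_4: C < Ca < O.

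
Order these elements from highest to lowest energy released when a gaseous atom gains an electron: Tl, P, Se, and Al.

Al is in period 3, group 13; P is in period 3, group 15; Se is in period 4, group 16; Tl is in period 6, group 13.
Adding an electron releases more energy for atoms nearer the top right (short of the noble gases).
Here both period and group differ, so the two effects have to be weighed against each other.
Al > Tl: Al sits above Tl in group 13, so the down-group effect alone puts Al higher.
P > Al: P lies to the right of Al in period 3, so the across-period effect alone puts P higher.
Se > P: the two effects oppose for this pair; the across-period effect wins (195 vs 72 kJ/mol).
Approximate values (kJ/mol): Al 42, P 72, Se 195, Tl 19.
So from highest to lowest: Se > P > Al > Tl.

Se > P > Al > Tl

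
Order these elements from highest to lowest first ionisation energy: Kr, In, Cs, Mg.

Kr > Mg > In > Cs

Mg is in period 3, group 2; Kr is in period 4, group 18; In is in period 5, group 13; Cs is in period 6, group 1.
Removing the outermost electron gets harder across a period and easier down a group.
These span different periods and groups, so the two trends combine.
In > Cs: both effects reinforce here, so In is clearly the higher of the two.
Mg > In: the two effects oppose for this pair; the down-group effect wins (738 vs 558 kJ/mol).
Kr > Mg: period and group pull opposite ways; the across-period shift dominates (1351 vs 738 kJ/mol).
For reference (kJ/mol): Mg 738, Kr 1351, In 558, Cs 376.
So from highest to lowest: Kr > Mg > In > Cs.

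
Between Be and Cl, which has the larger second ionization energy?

Cl

After 1 electron has been removed, what remains? Be⁺ still has 1 valence electron; Cl⁺ still has 6 valence electrons.
All are still removing valence electrons, so compare the +1 ions as you would atoms: IE_2 generally rises across a period (higher Z_eff) and falls down a group (larger shell), subject to the usual subshell exceptions.
Valence configurations: Be⁺ [He]2s¹, Cl⁺ [Ne]3s²3p⁴.
Tabulated IE_2 (kJ/mol): Be 1757, Cl 2298.
Putting it together, IE_2: Be < Cl.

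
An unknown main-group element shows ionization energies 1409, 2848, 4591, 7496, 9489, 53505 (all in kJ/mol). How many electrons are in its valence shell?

5

Look for the largest jump between consecutive ionization energies: IE6/IE5 ≈ 5.6, far larger than any earlier ratio.
That jump marks the point where a core electron is being removed. So the atom has 5 valence electrons.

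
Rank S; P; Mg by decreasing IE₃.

The third ionization energy removes an electron from the +2 ion. For each element: S²⁺ still has 4 valence electrons; P²⁺ still has 3 valence electrons; Mg²⁺ is the bare [Ne] core.
Pulling an electron out of a noble-gas core costs far more than removing a remaining valence electron, so Mg sits at the high end of IE_3.
Valence configurations: S²⁺ [Ne]3s²3p², P²⁺ [Ne]3s²3p¹.
The numbers (kJ/mol): S 3357, P 2914, Mg 7733.
So the third ionization energies run P < S < Mg.

Mg, S, P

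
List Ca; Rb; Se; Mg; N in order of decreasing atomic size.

Rb, Ca, Mg, Se, N

N is in period 2, group 15; Mg is in period 3, group 2; Ca is in period 4, group 2; Se is in period 4, group 16; Rb is in period 5, group 1.
Atomic radius shrinks across a period as nuclear charge pulls the same shell inward, and grows down a group as new shells are added.
Neither a single period nor a single group — weigh both effects.
Se > N: period and group pull opposite ways; the down-group shift dominates (116 vs 71 pm).
Mg > Se: period and group pull opposite ways; the across-period shift dominates (139 vs 116 pm).
Ca > Mg: Ca sits below Mg in group 2, so the down-group effect alone puts Ca larger.
Rb > Ca: relative to Ca, both the across-period and down-group shifts push Rb's atomic radius up.
Tabulated atomic radius (pm): N 71, Mg 139, Ca 171, Se 116, Rb 210.
So from largest to smallest: Rb > Ca > Mg > Se > N.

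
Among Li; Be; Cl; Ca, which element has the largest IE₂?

Li

After 1 electron has been removed, what remains? Li⁺ is the bare [He] core; Be⁺ still has 1 valence electron; Cl⁺ still has 6 valence electrons; Ca⁺ still has 1 valence electron.
Pulling an electron out of a noble-gas core costs far more than removing a remaining valence electron, so Li sits at the high end of IE_2.
Valence configurations: Be⁺ [He]2s¹, Cl⁺ [Ne]3s²3p⁴, Ca⁺ [Ar]4s¹.
Approximate IE_2 values (kJ/mol): Li 7298, Be 1757, Cl 2298, Ca 1145.
So the second ionization energies run Ca < Be < Cl < Li.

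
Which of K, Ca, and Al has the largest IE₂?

IE_2 is the cost of taking one more electron from the +1 cation: K⁺ is the bare [Ar] core; Ca⁺ still has 1 valence electron; Al⁺ still has 2 valence electrons.
Breaking into a closed-shell core is much more expensive than removing a leftover valence electron — K has the largest IE_2 here.
Valence configurations: Ca⁺ [Ar]4s¹, Al⁺ [Ne]3s².
The numbers (kJ/mol): K 3052, Ca 1145, Al 1817.
So the second ionization energies run Ca < Al < K.

K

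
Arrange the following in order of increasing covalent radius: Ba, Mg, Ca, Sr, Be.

Be < Mg < Ca < Sr < Ba

Be is in period 2, group 2; Mg is in period 3, group 2; Ca is in period 4, group 2; Sr is in period 5, group 2; Ba is in period 6, group 2.
Across a period the added protons contract the valence shell; down a group each new principal shell makes the atom larger.
All are in group 2, so atomic radius increases down the group.
So from smallest to largest: Be < Mg < Ca < Sr < Ba.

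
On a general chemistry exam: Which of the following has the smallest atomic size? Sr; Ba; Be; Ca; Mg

Be is in period 2, group 2; Mg is in period 3, group 2; Ca is in period 4, group 2; Sr is in period 5, group 2; Ba is in period 6, group 2.
Radius decreases left→right (rising Z_eff, same n) and increases top→bottom (higher n).
All are in group 2, so atomic radius increases down the group.
The smallest atomic size among these belongs to Be.

Be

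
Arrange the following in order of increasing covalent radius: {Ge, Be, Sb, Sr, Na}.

Be is in period 2, group 2; Na is in period 3, group 1; Ge is in period 4, group 14; Sr is in period 5, group 2; Sb is in period 5, group 15.
Atomic radius shrinks across a period as nuclear charge pulls the same shell inward, and grows down a group as new shells are added.
Neither a single period nor a single group — weigh both effects.
Ge > Be: period and group pull opposite ways; the down-group shift dominates (121 vs 102 pm).
Sb > Ge: period and group pull opposite ways; the down-group shift dominates (140 vs 121 pm).
Na > Sb: the two effects oppose for this pair; the across-period effect wins (155 vs 140 pm).
Sr > Na: the two effects oppose for this pair; the down-group effect wins (185 vs 155 pm).
Tabulated atomic radius (pm): Be 102, Na 155, Ge 121, Sr 185, Sb 140.
So from smallest to largest: Be < Ge < Sb < Na < Sr.

Be, Ge, Sb, Na, Sr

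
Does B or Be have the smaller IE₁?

B

IE₁ increases left→right with effective nuclear charge and decreases top→bottom as the valence shell moves farther out.
All lie in period 2; the across-period trend (first ionization energy increases left to right) applies, with the exception below.
Note the exception: Be has a higher first ionization energy than B, contrary to the simple trend — removing B's lone 2p electron is easier than breaking Be's filled 2s².
Tabulated first ionization energy (kJ/mol): Be 900, B 801.
So B has the smaller IE₁ (B < Be).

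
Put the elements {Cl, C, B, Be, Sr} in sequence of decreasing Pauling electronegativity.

Cl > C > B > Be > Sr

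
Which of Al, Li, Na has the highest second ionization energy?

Li

Consider each +1 ion: Al⁺ still has 2 valence electrons; Li⁺ is the bare [He] core; Na⁺ is the bare [Ne] core.
Core electrons are held far more tightly than valence electrons, so Na and Li top the IE_2 order.
The numbers (kJ/mol): Al 1817, Li 7298, Na 4562.
Putting it together, IE_2: Al < Na < Li.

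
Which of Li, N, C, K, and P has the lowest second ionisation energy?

P

Consider each +1 ion: Li⁺ is the bare [He] core; N⁺ still has 4 valence electrons; C⁺ still has 3 valence electrons; K⁺ is the bare [Ar] core; P⁺ still has 4 valence electrons.
Breaking into a closed-shell core is much more expensive than removing a leftover valence electron — K and Li have the largest IE_2 here.
Valence configurations: N⁺ [He]2s²2p², C⁺ [He]2s²2p¹, P⁺ [Ne]3s²3p².
The numbers (kJ/mol): Li 7298, N 2856, C 2353, K 3052, P 1907.
Putting it together, IE_2: P < C < N < K < Li.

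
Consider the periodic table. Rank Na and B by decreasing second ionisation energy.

IE_2 is the cost of taking one more electron from the +1 cation: Na⁺ is the bare [Ne] core; B⁺ still has 2 valence electrons.
Pulling an electron out of a noble-gas core costs far more than removing a remaining valence electron, so Na sits at the high end of IE_2.
The numbers (kJ/mol): Na 4562, B 2427.
Overall IE_2 order: B < Na.

Na > B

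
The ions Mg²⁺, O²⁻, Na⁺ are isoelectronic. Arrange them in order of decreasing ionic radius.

O²⁻ > Na⁺ > Mg²⁺

All of these have 10 electrons, so size is governed by nuclear charge alone: the more protons, the stronger the pull on the same electron cloud, and the smaller the ion.
Nuclear charges: Mg²⁺ (Z=12), Na⁺ (Z=11), O²⁻ (Z=8).
Largest to smallest: O²⁻ > Na⁺ > Mg²⁺.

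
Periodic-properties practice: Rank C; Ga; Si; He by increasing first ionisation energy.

Ga < Si < C < He

He is in period 1, group 18; C is in period 2, group 14; Si is in period 3, group 14; Ga is in period 4, group 13.
Removing the outermost electron gets harder across a period and easier down a group.
Neither a single period nor a single group — weigh both effects.
Si > Ga: both effects reinforce here, so Si is clearly the higher of the two.
C > Si: C sits above Si in group 14, so the down-group effect alone puts C higher.
He > C: both effects reinforce here, so He is clearly the higher of the two.
For reference (kJ/mol): He 2372, C 1086, Si 786, Ga 579.
So from lowest to highest: Ga < Si < C < He.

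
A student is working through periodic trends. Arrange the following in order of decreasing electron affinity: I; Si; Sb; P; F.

F is in period 2, group 17; Si is in period 3, group 14; P is in period 3, group 15; Sb is in period 5, group 15; I is in period 5, group 17.
Adding an electron releases more energy for atoms nearer the top right (short of the noble gases).
Here both period and group differ, so the two effects have to be weighed against each other.
Sb > P: this pair runs against the simple trend — see the exception note.
Si > Sb: period and group pull opposite ways; the down-group shift dominates (134 vs 103 kJ/mol).
I > Si: the two effects oppose for this pair; the across-period effect wins (295 vs 134 kJ/mol).
F > I: F sits above I in group 17, so the down-group effect alone puts F higher.
Note the exception: Sb has a higher electron affinity than P, contrary to the simple trend — both are half-filled np³, but the pairing/repulsion penalty for the added electron shrinks as the p orbitals become larger and more diffuse down the group, and for Sb that outweighs the weaker nuclear attraction.
Note the exception: Si has a higher electron affinity than P, contrary to the simple trend — adding an electron to P's half-filled 3p³ is unfavourable, so Si (3p²) has the more exothermic EA.
Tabulated electron affinity (kJ/mol): F 328, Si 134, P 72, Sb 103, I 295.
So from highest to lowest: F > I > Si > Sb > P.

F > I > Si > Sb > P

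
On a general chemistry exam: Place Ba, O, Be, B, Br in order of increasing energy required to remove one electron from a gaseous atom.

Ba < B < Be < Br < O

Be is in period 2, group 2; B is in period 2, group 13; O is in period 2, group 16; Br is in period 4, group 17; Ba is in period 6, group 2.
First ionization energy rises across a period (greater Z_eff holds electrons more tightly) and falls down a group (valence electrons are farther from the nucleus).
Here both period and group differ, so the two effects have to be weighed against each other.
B > Ba: both effects reinforce here, so B is clearly the higher of the two.
Be > B: this pair runs against the simple trend — see the exception note.
Br > Be: the two effects oppose for this pair; the across-period effect wins (1140 vs 900 kJ/mol).
O > Br: the two effects oppose for this pair; the down-group effect wins (1314 vs 1140 kJ/mol).
Note the exception: Be has a higher first ionization energy than B, contrary to the simple trend — removing B's lone 2p electron is easier than breaking Be's filled 2s².
Tabulated first ionization energy (kJ/mol): Be 900, B 801, O 1314, Br 1140, Ba 503.
So from lowest to highest: Ba < B < Be < Br < O.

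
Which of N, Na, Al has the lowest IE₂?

After 1 electron has been removed, what remains? N⁺ still has 4 valence electrons; Na⁺ is the bare [Ne] core; Al⁺ still has 2 valence electrons.
Pulling an electron out of a noble-gas core costs far more than removing a remaining valence electron, so Na sits at the high end of IE_2.
Valence configurations: N⁺ [He]2s²2p², Al⁺ [Ne]3s².
Approximate IE_2 values (kJ/mol): N 2856, Na 4562, Al 1817.
Overall IE_2 order: Al < N < Na.

Al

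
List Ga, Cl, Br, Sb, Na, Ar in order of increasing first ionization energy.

Na is in period 3, group 1; Cl is in period 3, group 17; Ar is in period 3, group 18; Ga is in period 4, group 13; Br is in period 4, group 17; Sb is in period 5, group 15.
Across a period the outer electron is held more tightly (higher IE₁); down a group it sits in a higher shell, more shielded, and comes off more easily.
Neither a single period nor a single group — weigh both effects.
Ga > Na: period and group pull opposite ways; the across-period shift dominates (579 vs 496 kJ/mol).
Sb > Ga: period and group pull opposite ways; the across-period shift dominates (831 vs 579 kJ/mol).
Br > Sb: relative to Sb, both the across-period and down-group shifts push Br's first ionization energy up.
Cl > Br: they share group 17; the group trend gives Cl the larger value.
Ar > Cl: Ar lies to the right of Cl in period 3, so the across-period effect alone puts Ar higher.
Tabulated first ionization energy (kJ/mol): Na 496, Cl 1251, Ar 1521, Ga 579, Br 1140, Sb 831.
So from lowest to highest: Na < Ga < Sb < Br < Cl < Ar.

Na < Ga < Sb < Br < Cl < Ar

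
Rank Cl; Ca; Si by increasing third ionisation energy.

Si < Cl < Ca

After 2 electrons have been removed, what remains? Cl²⁺ still has 5 valence electrons; Ca²⁺ is the bare [Ar] core; Si²⁺ still has 2 valence electrons.
Breaking into a closed-shell core is much more expensive than removing a leftover valence electron — Ca has the largest IE_3 here.
Valence configurations: Cl²⁺ [Ne]3s²3p³, Si²⁺ [Ne]3s².
Approximate IE_3 values (kJ/mol): Cl 3822, Ca 4912, Si 3232.
Overall IE_3 order: Si < Cl < Ca.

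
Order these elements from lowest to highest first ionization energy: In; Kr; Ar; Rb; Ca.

Rb < In < Ca < Kr < Ar

Ar is in period 3, group 18; Ca is in period 4, group 2; Kr is in period 4, group 18; Rb is in period 5, group 1; In is in period 5, group 13.
Across a period the outer electron is held more tightly (higher IE₁); down a group it sits in a higher shell, more shielded, and comes off more easily.
These span different periods and groups, so the two trends combine.
In > Rb: In lies to the right of Rb in period 5, so the across-period effect alone puts In higher.
Ca > In: the two effects oppose for this pair; the down-group effect wins (590 vs 558 kJ/mol).
Kr > Ca: both are in period 4; the period trend gives Kr the larger value.
Ar > Kr: they share group 18; the group trend gives Ar the larger value.
For reference (kJ/mol): Ar 1521, Ca 590, Kr 1351, Rb 403, In 558.
So from lowest to highest: Rb < In < Ca < Kr < Ar.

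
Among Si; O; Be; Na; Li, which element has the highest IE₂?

Li

The second ionization energy removes an electron from the +1 ion. For each element: Si⁺ still has 3 valence electrons; O⁺ still has 5 valence electrons; Be⁺ still has 1 valence electron; Na⁺ is the bare [Ne] core; Li⁺ is the bare [He] core.
Pulling an electron out of a noble-gas core costs far more than removing a remaining valence electron, so Na and Li sit at the high end of IE_2.
Valence configurations: Si⁺ [Ne]3s²3p¹, O⁺ [He]2s²2p³, Be⁺ [He]2s¹.
Tabulated IE_2 (kJ/mol): Si 1577, O 3388, Be 1757, Na 4562, Li 7298.
Hence IE_2: Si < Be < O < Na < Li.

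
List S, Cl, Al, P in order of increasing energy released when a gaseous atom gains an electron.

Al is in period 3, group 13; P is in period 3, group 15; S is in period 3, group 16; Cl is in period 3, group 17.
Adding an electron releases more energy for atoms nearer the top right (short of the noble gases).
All lie in period 3, so electron affinity increases left to right.
So from lowest to highest: Al < P < S < Cl.

Al, P, S, Cl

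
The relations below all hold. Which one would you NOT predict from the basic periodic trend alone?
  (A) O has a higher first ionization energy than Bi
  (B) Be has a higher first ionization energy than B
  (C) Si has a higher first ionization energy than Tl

(B)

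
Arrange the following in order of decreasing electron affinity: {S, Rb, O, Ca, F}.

F, S, O, Rb, Ca

O is in period 2, group 16; F is in period 2, group 17; S is in period 3, group 16; Ca is in period 4, group 2; Rb is in period 5, group 1.
Adding an electron releases more energy for atoms nearer the top right (short of the noble gases).
Neither a single period nor a single group — weigh both effects.
Rb > Ca: this pair runs against the simple trend — see the exception note.
O > Rb: both effects reinforce here, so O is clearly the higher of the two.
S > O: this pair runs against the simple trend — see the exception note.
F > S: both effects reinforce here, so F is clearly the higher of the two.
Note the exception: Rb has a higher electron affinity than Ca, contrary to the simple trend — adding an electron to Ca (ns²) has to open a new, higher-energy np subshell, which is unfavourable.
Note the exception: S has a higher electron affinity than O, contrary to the simple trend — the compact 2p subshell of O repels the added electron more than S's larger 3p does.
Tabulated electron affinity (kJ/mol): O 141, F 328, S 200, Ca 2, Rb 47.
So from highest to lowest: F > S > O > Rb > Ca.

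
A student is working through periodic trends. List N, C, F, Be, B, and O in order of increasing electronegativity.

Be < B < C < N < O < F

Be is in period 2, group 2; B is in period 2, group 13; C is in period 2, group 14; N is in period 2, group 15; O is in period 2, group 16; F is in period 2, group 17.
Electronegativity increases across a period and decreases down a group, tracking effective nuclear charge and atomic size.
All lie in period 2, so electronegativity increases left to right.
So from lowest to highest: Be < B < C < N < O < F.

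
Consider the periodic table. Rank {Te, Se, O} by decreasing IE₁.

O > Se > Te

Removing the outermost electron gets harder across a period and easier down a group.
All are in group 16, so first ionization energy increases up the group.
So from highest to lowest: O > Se > Te.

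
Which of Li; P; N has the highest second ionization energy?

The second ionization energy removes an electron from the +1 ion. For each element: Li⁺ is the bare [He] core; P⁺ still has 4 valence electrons; N⁺ still has 4 valence electrons.
Pulling an electron out of a noble-gas core costs far more than removing a remaining valence electron, so Li sits at the high end of IE_2.
Valence configurations: P⁺ [Ne]3s²3p², N⁺ [He]2s²2p².
Approximate IE_2 values (kJ/mol): Li 7298, P 1907, N 2856.
So the second ionization energies run P < N < Li.

Li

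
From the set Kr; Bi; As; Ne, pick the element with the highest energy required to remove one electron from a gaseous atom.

Across a period the outer electron is held more tightly (higher IE₁); down a group it sits in a higher shell, more shielded, and comes off more easily.
These span different periods and groups, so the two trends combine.
As > Bi: they share group 15; the group trend gives As the larger value.
Kr > As: both are in period 4; the period trend gives Kr the larger value.
Ne > Kr: Ne sits above Kr in group 18, so the down-group effect alone puts Ne higher.
Approximate values (kJ/mol): Ne 2081, As 947, Kr 1351, Bi 703.
The highest energy required to remove one electron from a gaseous atom among these belongs to Ne.

Ne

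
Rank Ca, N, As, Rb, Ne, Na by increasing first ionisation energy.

Across a period the outer electron is held more tightly (higher IE₁); down a group it sits in a higher shell, more shielded, and comes off more easily.
Here both period and group differ, so the two effects have to be weighed against each other.
Na > Rb: they share group 1; the group trend gives Na the larger value.
Ca > Na: the two effects oppose for this pair; the across-period effect wins (590 vs 496 kJ/mol).
As > Ca: As lies to the right of Ca in period 4, so the across-period effect alone puts As higher.
N > As: they share group 15; the group trend gives N the larger value.
Ne > N: Ne lies to the right of N in period 2, so the across-period effect alone puts Ne higher.
For reference (kJ/mol): N 1402, Ne 2081, Na 496, Ca 590, As 947, Rb 403.
So from lowest to highest: Rb < Na < Ca < As < N < Ne.

Rb, Na, Ca, As, N, Ne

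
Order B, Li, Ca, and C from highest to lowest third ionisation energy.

Li > Ca > C > B

After 2 electrons have been removed, what remains? B²⁺ still has 1 valence electron; Li²⁺ is already 1 electron into the core; Ca²⁺ is the bare [Ar] core; C²⁺ still has 2 valence electrons.
Breaking into a closed-shell core is much more expensive than removing a leftover valence electron — Ca and Li have the largest IE_3 here.
Valence configurations: B²⁺ [He]2s¹, C²⁺ [He]2s².
The numbers (kJ/mol): B 3660, Li 11815, Ca 4912, C 4620.
Overall IE_3 order: B < C < Ca < Li.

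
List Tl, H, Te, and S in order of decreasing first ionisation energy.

H, S, Te, Tl

H is in period 1, group 1; S is in period 3, group 16; Te is in period 5, group 16; Tl is in period 6, group 13.
Across a period the outer electron is held more tightly (higher IE₁); down a group it sits in a higher shell, more shielded, and comes off more easily.
These span different periods and groups, so the two trends combine.
Te > Tl: both effects reinforce here, so Te is clearly the higher of the two.
S > Te: they share group 16; the group trend gives S the larger value.
H > S: the two effects oppose for this pair; the down-group effect wins (1312 vs 1000 kJ/mol).
Tabulated first ionization energy (kJ/mol): H 1312, S 1000, Te 869, Tl 589.
So from highest to lowest: H > S > Te > Tl.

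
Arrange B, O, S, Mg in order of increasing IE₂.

IE_2 is the cost of taking one more electron from the +1 cation: B⁺ still has 2 valence electrons; O⁺ still has 5 valence electrons; S⁺ still has 5 valence electrons; Mg⁺ still has 1 valence electron.
All are still removing valence electrons, so compare the +1 ions as you would atoms: IE_2 generally rises across a period (higher Z_eff) and falls down a group (larger shell), subject to the usual subshell exceptions.
Valence configurations: B⁺ [He]2s², O⁺ [He]2s²2p³, S⁺ [Ne]3s²3p³, Mg⁺ [Ne]3s¹.
Tabulated IE_2 (kJ/mol): B 2427, O 3388, S 2252, Mg 1451.
Hence IE_2: Mg < S < B < O.

Mg < S < B < O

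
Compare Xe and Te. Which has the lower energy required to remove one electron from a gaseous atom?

Te is in period 5, group 16; Xe is in period 5, group 18.
IE₁ increases left→right with effective nuclear charge and decreases top→bottom as the valence shell moves farther out.
All lie in period 5, so first ionization energy increases left to right.
So Te has the lower energy required to remove one electron from a gaseous atom (Te < Xe).

Te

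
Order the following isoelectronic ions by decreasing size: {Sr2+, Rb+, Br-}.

All of these have 36 electrons, so size is governed by nuclear charge alone: the more protons, the stronger the pull on the same electron cloud, and the smaller the ion.
Nuclear charges: Sr2+ (Z=38), Rb+ (Z=37), Br- (Z=35).
Largest to smallest: Br- > Rb+ > Sr2+.

Br- > Rb+ > Sr2+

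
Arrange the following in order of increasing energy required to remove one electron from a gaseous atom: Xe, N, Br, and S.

N is in period 2, group 15; S is in period 3, group 16; Br is in period 4, group 17; Xe is in period 5, group 18.
First ionization energy rises across a period (greater Z_eff holds electrons more tightly) and falls down a group (valence electrons are farther from the nucleus).
A diagonal step moves right (one effect) and down (the opposite effect) at once.
Br > S: period and group pull opposite ways; the across-period shift dominates (1140 vs 1000 kJ/mol).
Xe > Br: the two effects oppose for this pair; the across-period effect wins (1170 vs 1140 kJ/mol).
N > Xe: period and group pull opposite ways; the down-group shift dominates (1402 vs 1170 kJ/mol).
Approximate values (kJ/mol): N 1402, S 1000, Br 1140, Xe 1170.
So from lowest to highest: S < Br < Xe < N.

S < Br < Xe < N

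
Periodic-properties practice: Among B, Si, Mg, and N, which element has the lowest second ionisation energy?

Mg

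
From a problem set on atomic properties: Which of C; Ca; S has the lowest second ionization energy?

Consider each +1 ion: C⁺ still has 3 valence electrons; Ca⁺ still has 1 valence electron; S⁺ still has 5 valence electrons.
All are still removing valence electrons, so compare the +1 ions as you would atoms: IE_2 generally rises across a period (higher Z_eff) and falls down a group (larger shell), subject to the usual subshell exceptions.
Valence configurations: C⁺ [He]2s²2p¹, Ca⁺ [Ar]4s¹, S⁺ [Ne]3s²3p³.
Tabulated IE_2 (kJ/mol): C 2353, Ca 1145, S 2252.
Hence IE_2: Ca < S < C.

Ca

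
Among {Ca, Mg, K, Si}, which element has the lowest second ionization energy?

The second ionization energy removes an electron from the +1 ion. For each element: Ca⁺ still has 1 valence electron; Mg⁺ still has 1 valence electron; K⁺ is the bare [Ar] core; Si⁺ still has 3 valence electrons.
Core electrons are held far more tightly than valence electrons, so K tops the IE_2 order.
Valence configurations: Ca⁺ [Ar]4s¹, Mg⁺ [Ne]3s¹, Si⁺ [Ne]3s²3p¹.
The numbers (kJ/mol): Ca 1145, Mg 1451, K 3052, Si 1577.
Putting it together, IE_2: Ca < Mg < Si < K.

Ca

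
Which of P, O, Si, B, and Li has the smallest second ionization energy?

Si

IE_2 is the cost of taking one more electron from the +1 cation: P⁺ still has 4 valence electrons; O⁺ still has 5 valence electrons; Si⁺ still has 3 valence electrons; B⁺ still has 2 valence electrons; Li⁺ is the bare [He] core.
Core electrons are held far more tightly than valence electrons, so Li tops the IE_2 order.
Valence configurations: P⁺ [Ne]3s²3p², O⁺ [He]2s²2p³, Si⁺ [Ne]3s²3p¹, B⁺ [He]2s².
Tabulated IE_2 (kJ/mol): P 1907, O 3388, Si 1577, B 2427, Li 7298.
Overall IE_2 order: Si < P < B < O < Li.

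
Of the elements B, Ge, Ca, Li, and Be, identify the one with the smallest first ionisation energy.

Li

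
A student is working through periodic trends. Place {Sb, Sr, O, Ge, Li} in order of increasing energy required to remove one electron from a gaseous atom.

IE₁ increases left→right with effective nuclear charge and decreases top→bottom as the valence shell moves farther out.
Neither a single period nor a single group — weigh both effects.
Sr > Li: the two effects oppose for this pair; the across-period effect wins (550 vs 520 kJ/mol).
Ge > Sr: relative to Sr, both the across-period and down-group shifts push Ge's first ionization energy up.
Sb > Ge: period and group pull opposite ways; the across-period shift dominates (831 vs 762 kJ/mol).
O > Sb: relative to Sb, both the across-period and down-group shifts push O's first ionization energy up.
Approximate values (kJ/mol): Li 520, O 1314, Ge 762, Sr 550, Sb 831.
So from lowest to highest: Li < Sr < Ge < Sb < O.

Li, Sr, Ge, Sb, O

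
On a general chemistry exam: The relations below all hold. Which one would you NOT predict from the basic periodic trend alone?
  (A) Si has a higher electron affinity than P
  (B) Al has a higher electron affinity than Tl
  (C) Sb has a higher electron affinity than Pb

(A)

The general trend: electron affinity increases across a period and decreases down a group.
(A) Si (period 3, group 14) vs P (period 3, group 15): the stated order contradicts the simple trend.
(B) Al (period 3, group 13) vs Tl (period 6, group 13): the stated order agrees with the simple trend.
(C) Sb (period 5, group 15) vs Pb (period 6, group 14): the stated order agrees with the simple trend.
The exception is (A): adding an electron to P's half-filled 3p³ is unfavourable, so Si (3p²) has the more exothermic EA.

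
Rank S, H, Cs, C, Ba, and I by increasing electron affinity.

Ba < Cs < H < C < S < I

H is in period 1, group 1; C is in period 2, group 14; S is in period 3, group 16; I is in period 5, group 17; Cs is in period 6, group 1; Ba is in period 6, group 2.
EA tends to increase across a period and decrease down a group, though the pattern is less regular than for IE or radius.
Neither a single period nor a single group — weigh both effects.
Cs > Ba: this pair runs against the simple trend — see the exception note.
H > Cs: they share group 1; the group trend gives H the larger value.
C > H: period and group pull opposite ways; the across-period shift dominates (122 vs 73 kJ/mol).
S > C: the two effects oppose for this pair; the across-period effect wins (200 vs 122 kJ/mol).
I > S: the two effects oppose for this pair; the across-period effect wins (295 vs 200 kJ/mol).
Note the exception: Cs has a higher electron affinity than Ba, contrary to the simple trend — adding an electron to Ba (ns²) has to open a new, higher-energy np subshell, which is unfavourable.
For reference (kJ/mol): H 73, C 122, S 200, I 295, Cs 46, Ba 14.
So from lowest to highest: Ba < Cs < H < C < S < I.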